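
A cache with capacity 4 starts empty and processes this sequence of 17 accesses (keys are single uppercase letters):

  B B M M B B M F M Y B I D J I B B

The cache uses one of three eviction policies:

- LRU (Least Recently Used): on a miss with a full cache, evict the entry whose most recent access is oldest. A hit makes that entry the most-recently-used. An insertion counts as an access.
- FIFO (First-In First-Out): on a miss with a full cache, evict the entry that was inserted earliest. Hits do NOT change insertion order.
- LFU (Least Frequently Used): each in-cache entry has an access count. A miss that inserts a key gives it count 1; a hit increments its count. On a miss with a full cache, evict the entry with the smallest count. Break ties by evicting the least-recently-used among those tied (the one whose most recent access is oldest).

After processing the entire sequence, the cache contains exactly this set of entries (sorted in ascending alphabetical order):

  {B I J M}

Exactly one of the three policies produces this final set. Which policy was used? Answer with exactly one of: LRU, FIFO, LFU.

Simulating under each policy and comparing final sets:
  LRU: final set = {B D I J} -> differs
  FIFO: final set = {B D I J} -> differs
  LFU: final set = {B I J M} -> MATCHES target
Only LFU produces the target set.

Answer: LFU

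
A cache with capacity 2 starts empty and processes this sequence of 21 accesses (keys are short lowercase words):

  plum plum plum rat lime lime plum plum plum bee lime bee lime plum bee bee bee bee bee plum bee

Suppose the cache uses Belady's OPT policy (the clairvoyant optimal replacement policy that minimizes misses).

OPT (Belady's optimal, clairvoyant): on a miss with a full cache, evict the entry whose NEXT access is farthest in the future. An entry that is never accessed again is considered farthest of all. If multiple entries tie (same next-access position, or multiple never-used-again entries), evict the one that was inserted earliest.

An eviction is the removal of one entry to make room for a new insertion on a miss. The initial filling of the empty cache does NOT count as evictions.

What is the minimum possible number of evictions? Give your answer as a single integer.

Answer: 3

Derivation:
OPT (Belady) simulation (capacity=2):
  1. access plum: MISS. Cache: [plum]
  2. access plum: HIT. Next use of plum: step 3. Cache: [plum]
  3. access plum: HIT. Next use of plum: step 7. Cache: [plum]
  4. access rat: MISS. Cache: [plum rat]
  5. access lime: MISS, evict rat (next use: never). Cache: [plum lime]
  6. access lime: HIT. Next use of lime: step 11. Cache: [plum lime]
  7. access plum: HIT. Next use of plum: step 8. Cache: [plum lime]
  8. access plum: HIT. Next use of plum: step 9. Cache: [plum lime]
  9. access plum: HIT. Next use of plum: step 14. Cache: [plum lime]
  10. access bee: MISS, evict plum (next use: step 14). Cache: [lime bee]
  11. access lime: HIT. Next use of lime: step 13. Cache: [lime bee]
  12. access bee: HIT. Next use of bee: step 15. Cache: [lime bee]
  13. access lime: HIT. Next use of lime: never. Cache: [lime bee]
  14. access plum: MISS, evict lime (next use: never). Cache: [bee plum]
  15. access bee: HIT. Next use of bee: step 16. Cache: [bee plum]
  16. access bee: HIT. Next use of bee: step 17. Cache: [bee plum]
  17. access bee: HIT. Next use of bee: step 18. Cache: [bee plum]
  18. access bee: HIT. Next use of bee: step 19. Cache: [bee plum]
  19. access bee: HIT. Next use of bee: step 21. Cache: [bee plum]
  20. access plum: HIT. Next use of plum: never. Cache: [bee plum]
  21. access bee: HIT. Next use of bee: never. Cache: [bee plum]
Total: 16 hits, 5 misses, 3 evictions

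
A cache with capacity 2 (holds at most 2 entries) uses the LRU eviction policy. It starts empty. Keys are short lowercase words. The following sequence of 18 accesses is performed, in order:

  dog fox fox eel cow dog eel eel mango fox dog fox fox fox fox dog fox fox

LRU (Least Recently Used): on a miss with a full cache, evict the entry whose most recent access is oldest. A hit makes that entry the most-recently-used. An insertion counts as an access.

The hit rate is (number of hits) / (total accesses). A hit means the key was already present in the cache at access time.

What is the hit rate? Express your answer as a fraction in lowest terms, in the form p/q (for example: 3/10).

Answer: 1/2

Derivation:
LRU simulation (capacity=2):
  1. access dog: MISS. Cache (LRU->MRU): [dog]
  2. access fox: MISS. Cache (LRU->MRU): [dog fox]
  3. access fox: HIT. Cache (LRU->MRU): [dog fox]
  4. access eel: MISS, evict dog. Cache (LRU->MRU): [fox eel]
  5. access cow: MISS, evict fox. Cache (LRU->MRU): [eel cow]
  6. access dog: MISS, evict eel. Cache (LRU->MRU): [cow dog]
  7. access eel: MISS, evict cow. Cache (LRU->MRU): [dog eel]
  8. access eel: HIT. Cache (LRU->MRU): [dog eel]
  9. access mango: MISS, evict dog. Cache (LRU->MRU): [eel mango]
  10. access fox: MISS, evict eel. Cache (LRU->MRU): [mango fox]
  11. access dog: MISS, evict mango. Cache (LRU->MRU): [fox dog]
  12. access fox: HIT. Cache (LRU->MRU): [dog fox]
  13. access fox: HIT. Cache (LRU->MRU): [dog fox]
  14. access fox: HIT. Cache (LRU->MRU): [dog fox]
  15. access fox: HIT. Cache (LRU->MRU): [dog fox]
  16. access dog: HIT. Cache (LRU->MRU): [fox dog]
  17. access fox: HIT. Cache (LRU->MRU): [dog fox]
  18. access fox: HIT. Cache (LRU->MRU): [dog fox]
Total: 9 hits, 9 misses, 7 evictions

Hit rate = 9/18 = 1/2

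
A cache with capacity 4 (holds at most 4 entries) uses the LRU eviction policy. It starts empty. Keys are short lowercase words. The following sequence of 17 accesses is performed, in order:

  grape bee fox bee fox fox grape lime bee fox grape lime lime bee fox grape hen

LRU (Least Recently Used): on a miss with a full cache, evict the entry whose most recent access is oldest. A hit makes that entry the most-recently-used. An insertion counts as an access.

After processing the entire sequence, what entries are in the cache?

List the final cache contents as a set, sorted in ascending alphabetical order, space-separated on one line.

LRU simulation (capacity=4):
  1. access grape: MISS. Cache (LRU->MRU): [grape]
  2. access bee: MISS. Cache (LRU->MRU): [grape bee]
  3. access fox: MISS. Cache (LRU->MRU): [grape bee fox]
  4. access bee: HIT. Cache (LRU->MRU): [grape fox bee]
  5. access fox: HIT. Cache (LRU->MRU): [grape bee fox]
  6. access fox: HIT. Cache (LRU->MRU): [grape bee fox]
  7. access grape: HIT. Cache (LRU->MRU): [bee fox grape]
  8. access lime: MISS. Cache (LRU->MRU): [bee fox grape lime]
  9. access bee: HIT. Cache (LRU->MRU): [fox grape lime bee]
  10. access fox: HIT. Cache (LRU->MRU): [grape lime bee fox]
  11. access grape: HIT. Cache (LRU->MRU): [lime bee fox grape]
  12. access lime: HIT. Cache (LRU->MRU): [bee fox grape lime]
  13. access lime: HIT. Cache (LRU->MRU): [bee fox grape lime]
  14. access bee: HIT. Cache (LRU->MRU): [fox grape lime bee]
  15. access fox: HIT. Cache (LRU->MRU): [grape lime bee fox]
  16. access grape: HIT. Cache (LRU->MRU): [lime bee fox grape]
  17. access hen: MISS, evict lime. Cache (LRU->MRU): [bee fox grape hen]
Total: 12 hits, 5 misses, 1 evictions

Answer: bee fox grape hen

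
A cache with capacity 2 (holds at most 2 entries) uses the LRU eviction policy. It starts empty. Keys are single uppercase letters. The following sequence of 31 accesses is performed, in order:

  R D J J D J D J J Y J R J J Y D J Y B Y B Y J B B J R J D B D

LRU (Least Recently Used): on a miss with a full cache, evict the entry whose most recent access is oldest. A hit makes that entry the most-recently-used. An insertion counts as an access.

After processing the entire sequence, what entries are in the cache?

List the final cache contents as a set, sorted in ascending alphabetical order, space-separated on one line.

Answer: B D

Derivation:
LRU simulation (capacity=2):
  1. access R: MISS. Cache (LRU->MRU): [R]
  2. access D: MISS. Cache (LRU->MRU): [R D]
  3. access J: MISS, evict R. Cache (LRU->MRU): [D J]
  4. access J: HIT. Cache (LRU->MRU): [D J]
  5. access D: HIT. Cache (LRU->MRU): [J D]
  6. access J: HIT. Cache (LRU->MRU): [D J]
  7. access D: HIT. Cache (LRU->MRU): [J D]
  8. access J: HIT. Cache (LRU->MRU): [D J]
  9. access J: HIT. Cache (LRU->MRU): [D J]
  10. access Y: MISS, evict D. Cache (LRU->MRU): [J Y]
  11. access J: HIT. Cache (LRU->MRU): [Y J]
  12. access R: MISS, evict Y. Cache (LRU->MRU): [J R]
  13. access J: HIT. Cache (LRU->MRU): [R J]
  14. access J: HIT. Cache (LRU->MRU): [R J]
  15. access Y: MISS, evict R. Cache (LRU->MRU): [J Y]
  16. access D: MISS, evict J. Cache (LRU->MRU): [Y D]
  17. access J: MISS, evict Y. Cache (LRU->MRU): [D J]
  18. access Y: MISS, evict D. Cache (LRU->MRU): [J Y]
  19. access B: MISS, evict J. Cache (LRU->MRU): [Y B]
  20. access Y: HIT. Cache (LRU->MRU): [B Y]
  21. access B: HIT. Cache (LRU->MRU): [Y B]
  22. access Y: HIT. Cache (LRU->MRU): [B Y]
  23. access J: MISS, evict B. Cache (LRU->MRU): [Y J]
  24. access B: MISS, evict Y. Cache (LRU->MRU): [J B]
  25. access B: HIT. Cache (LRU->MRU): [J B]
  26. access J: HIT. Cache (LRU->MRU): [B J]
  27. access R: MISS, evict B. Cache (LRU->MRU): [J R]
  28. access J: HIT. Cache (LRU->MRU): [R J]
  29. access D: MISS, evict R. Cache (LRU->MRU): [J D]
  30. access B: MISS, evict J. Cache (LRU->MRU): [D B]
  31. access D: HIT. Cache (LRU->MRU): [B D]
Total: 16 hits, 15 misses, 13 evictions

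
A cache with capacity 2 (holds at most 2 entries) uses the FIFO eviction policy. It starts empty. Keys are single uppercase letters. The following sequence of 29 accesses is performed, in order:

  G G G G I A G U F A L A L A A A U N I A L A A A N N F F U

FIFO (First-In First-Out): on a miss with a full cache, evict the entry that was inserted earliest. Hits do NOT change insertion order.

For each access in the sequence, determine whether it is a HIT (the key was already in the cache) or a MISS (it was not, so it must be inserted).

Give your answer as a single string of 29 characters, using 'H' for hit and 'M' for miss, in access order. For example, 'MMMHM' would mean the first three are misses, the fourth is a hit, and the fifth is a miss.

Answer: MHHHMMMMMMMHHHHHMMMMMHHHMHMHM

Derivation:
FIFO simulation (capacity=2):
  1. access G: MISS. Cache (old->new): [G]
  2. access G: HIT. Cache (old->new): [G]
  3. access G: HIT. Cache (old->new): [G]
  4. access G: HIT. Cache (old->new): [G]
  5. access I: MISS. Cache (old->new): [G I]
  6. access A: MISS, evict G. Cache (old->new): [I A]
  7. access G: MISS, evict I. Cache (old->new): [A G]
  8. access U: MISS, evict A. Cache (old->new): [G U]
  9. access F: MISS, evict G. Cache (old->new): [U F]
  10. access A: MISS, evict U. Cache (old->new): [F A]
  11. access L: MISS, evict F. Cache (old->new): [A L]
  12. access A: HIT. Cache (old->new): [A L]
  13. access L: HIT. Cache (old->new): [A L]
  14. access A: HIT. Cache (old->new): [A L]
  15. access A: HIT. Cache (old->new): [A L]
  16. access A: HIT. Cache (old->new): [A L]
  17. access U: MISS, evict A. Cache (old->new): [L U]
  18. access N: MISS, evict L. Cache (old->new): [U N]
  19. access I: MISS, evict U. Cache (old->new): [N I]
  20. access A: MISS, evict N. Cache (old->new): [I A]
  21. access L: MISS, evict I. Cache (old->new): [A L]
  22. access A: HIT. Cache (old->new): [A L]
  23. access A: HIT. Cache (old->new): [A L]
  24. access A: HIT. Cache (old->new): [A L]
  25. access N: MISS, evict A. Cache (old->new): [L N]
  26. access N: HIT. Cache (old->new): [L N]
  27. access F: MISS, evict L. Cache (old->new): [N F]
  28. access F: HIT. Cache (old->new): [N F]
  29. access U: MISS, evict N. Cache (old->new): [F U]
Total: 13 hits, 16 misses, 14 evictions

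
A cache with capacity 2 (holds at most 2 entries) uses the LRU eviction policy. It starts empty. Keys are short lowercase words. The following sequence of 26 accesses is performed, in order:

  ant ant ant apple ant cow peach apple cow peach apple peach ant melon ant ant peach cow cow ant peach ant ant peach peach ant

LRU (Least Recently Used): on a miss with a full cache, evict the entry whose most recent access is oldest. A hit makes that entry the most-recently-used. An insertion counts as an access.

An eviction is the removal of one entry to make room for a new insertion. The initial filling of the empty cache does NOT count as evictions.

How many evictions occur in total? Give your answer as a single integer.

LRU simulation (capacity=2):
  1. access ant: MISS. Cache (LRU->MRU): [ant]
  2. access ant: HIT. Cache (LRU->MRU): [ant]
  3. access ant: HIT. Cache (LRU->MRU): [ant]
  4. access apple: MISS. Cache (LRU->MRU): [ant apple]
  5. access ant: HIT. Cache (LRU->MRU): [apple ant]
  6. access cow: MISS, evict apple. Cache (LRU->MRU): [ant cow]
  7. access peach: MISS, evict ant. Cache (LRU->MRU): [cow peach]
  8. access apple: MISS, evict cow. Cache (LRU->MRU): [peach apple]
  9. access cow: MISS, evict peach. Cache (LRU->MRU): [apple cow]
  10. access peach: MISS, evict apple. Cache (LRU->MRU): [cow peach]
  11. access apple: MISS, evict cow. Cache (LRU->MRU): [peach apple]
  12. access peach: HIT. Cache (LRU->MRU): [apple peach]
  13. access ant: MISS, evict apple. Cache (LRU->MRU): [peach ant]
  14. access melon: MISS, evict peach. Cache (LRU->MRU): [ant melon]
  15. access ant: HIT. Cache (LRU->MRU): [melon ant]
  16. access ant: HIT. Cache (LRU->MRU): [melon ant]
  17. access peach: MISS, evict melon. Cache (LRU->MRU): [ant peach]
  18. access cow: MISS, evict ant. Cache (LRU->MRU): [peach cow]
  19. access cow: HIT. Cache (LRU->MRU): [peach cow]
  20. access ant: MISS, evict peach. Cache (LRU->MRU): [cow ant]
  21. access peach: MISS, evict cow. Cache (LRU->MRU): [ant peach]
  22. access ant: HIT. Cache (LRU->MRU): [peach ant]
  23. access ant: HIT. Cache (LRU->MRU): [peach ant]
  24. access peach: HIT. Cache (LRU->MRU): [ant peach]
  25. access peach: HIT. Cache (LRU->MRU): [ant peach]
  26. access ant: HIT. Cache (LRU->MRU): [peach ant]
Total: 12 hits, 14 misses, 12 evictions

Answer: 12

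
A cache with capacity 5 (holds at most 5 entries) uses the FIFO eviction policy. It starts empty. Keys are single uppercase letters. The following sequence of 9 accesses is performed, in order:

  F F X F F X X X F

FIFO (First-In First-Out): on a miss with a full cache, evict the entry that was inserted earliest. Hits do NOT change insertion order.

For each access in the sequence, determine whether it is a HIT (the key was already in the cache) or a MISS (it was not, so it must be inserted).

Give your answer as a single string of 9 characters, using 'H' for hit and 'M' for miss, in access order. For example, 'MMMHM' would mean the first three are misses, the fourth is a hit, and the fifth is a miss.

Answer: MHMHHHHHH

Derivation:
FIFO simulation (capacity=5):
  1. access F: MISS. Cache (old->new): [F]
  2. access F: HIT. Cache (old->new): [F]
  3. access X: MISS. Cache (old->new): [F X]
  4. access F: HIT. Cache (old->new): [F X]
  5. access F: HIT. Cache (old->new): [F X]
  6. access X: HIT. Cache (old->new): [F X]
  7. access X: HIT. Cache (old->new): [F X]
  8. access X: HIT. Cache (old->new): [F X]
  9. access F: HIT. Cache (old->new): [F X]
Total: 7 hits, 2 misses, 0 evictions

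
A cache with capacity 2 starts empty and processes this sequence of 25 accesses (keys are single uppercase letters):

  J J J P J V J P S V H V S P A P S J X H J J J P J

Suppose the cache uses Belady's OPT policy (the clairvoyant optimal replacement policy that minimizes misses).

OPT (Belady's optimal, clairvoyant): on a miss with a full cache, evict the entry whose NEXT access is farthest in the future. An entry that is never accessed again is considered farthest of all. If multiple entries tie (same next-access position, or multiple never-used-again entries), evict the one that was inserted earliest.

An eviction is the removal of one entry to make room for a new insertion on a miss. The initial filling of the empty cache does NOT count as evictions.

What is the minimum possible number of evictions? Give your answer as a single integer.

OPT (Belady) simulation (capacity=2):
  1. access J: MISS. Cache: [J]
  2. access J: HIT. Next use of J: step 3. Cache: [J]
  3. access J: HIT. Next use of J: step 5. Cache: [J]
  4. access P: MISS. Cache: [J P]
  5. access J: HIT. Next use of J: step 7. Cache: [J P]
  6. access V: MISS, evict P (next use: step 8). Cache: [J V]
  7. access J: HIT. Next use of J: step 18. Cache: [J V]
  8. access P: MISS, evict J (next use: step 18). Cache: [V P]
  9. access S: MISS, evict P (next use: step 14). Cache: [V S]
  10. access V: HIT. Next use of V: step 12. Cache: [V S]
  11. access H: MISS, evict S (next use: step 13). Cache: [V H]
  12. access V: HIT. Next use of V: never. Cache: [V H]
  13. access S: MISS, evict V (next use: never). Cache: [H S]
  14. access P: MISS, evict H (next use: step 20). Cache: [S P]
  15. access A: MISS, evict S (next use: step 17). Cache: [P A]
  16. access P: HIT. Next use of P: step 24. Cache: [P A]
  17. access S: MISS, evict A (next use: never). Cache: [P S]
  18. access J: MISS, evict S (next use: never). Cache: [P J]
  19. access X: MISS, evict P (next use: step 24). Cache: [J X]
  20. access H: MISS, evict X (next use: never). Cache: [J H]
  21. access J: HIT. Next use of J: step 22. Cache: [J H]
  22. access J: HIT. Next use of J: step 23. Cache: [J H]
  23. access J: HIT. Next use of J: step 25. Cache: [J H]
  24. access P: MISS, evict H (next use: never). Cache: [J P]
  25. access J: HIT. Next use of J: never. Cache: [J P]
Total: 11 hits, 14 misses, 12 evictions

Answer: 12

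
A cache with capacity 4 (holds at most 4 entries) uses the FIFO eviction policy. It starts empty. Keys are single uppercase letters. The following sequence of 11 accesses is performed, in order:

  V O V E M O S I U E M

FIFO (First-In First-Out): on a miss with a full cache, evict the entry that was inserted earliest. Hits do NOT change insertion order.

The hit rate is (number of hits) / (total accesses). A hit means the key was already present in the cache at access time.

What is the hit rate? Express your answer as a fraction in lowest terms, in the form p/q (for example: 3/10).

FIFO simulation (capacity=4):
  1. access V: MISS. Cache (old->new): [V]
  2. access O: MISS. Cache (old->new): [V O]
  3. access V: HIT. Cache (old->new): [V O]
  4. access E: MISS. Cache (old->new): [V O E]
  5. access M: MISS. Cache (old->new): [V O E M]
  6. access O: HIT. Cache (old->new): [V O E M]
  7. access S: MISS, evict V. Cache (old->new): [O E M S]
  8. access I: MISS, evict O. Cache (old->new): [E M S I]
  9. access U: MISS, evict E. Cache (old->new): [M S I U]
  10. access E: MISS, evict M. Cache (old->new): [S I U E]
  11. access M: MISS, evict S. Cache (old->new): [I U E M]
Total: 2 hits, 9 misses, 5 evictions

Hit rate = 2/11

Answer: 2/11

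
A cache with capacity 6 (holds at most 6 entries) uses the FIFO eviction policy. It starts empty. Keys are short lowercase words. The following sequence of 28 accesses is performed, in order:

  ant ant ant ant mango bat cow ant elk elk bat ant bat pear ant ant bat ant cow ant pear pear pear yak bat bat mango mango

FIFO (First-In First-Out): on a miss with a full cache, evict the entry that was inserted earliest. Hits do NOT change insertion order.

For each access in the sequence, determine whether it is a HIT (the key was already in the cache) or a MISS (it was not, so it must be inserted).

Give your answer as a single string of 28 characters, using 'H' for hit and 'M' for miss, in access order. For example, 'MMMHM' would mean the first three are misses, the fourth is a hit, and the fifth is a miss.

Answer: MHHHMMMHMHHHHMHHHHHHHHHMHHHH

Derivation:
FIFO simulation (capacity=6):
  1. access ant: MISS. Cache (old->new): [ant]
  2. access ant: HIT. Cache (old->new): [ant]
  3. access ant: HIT. Cache (old->new): [ant]
  4. access ant: HIT. Cache (old->new): [ant]
  5. access mango: MISS. Cache (old->new): [ant mango]
  6. access bat: MISS. Cache (old->new): [ant mango bat]
  7. access cow: MISS. Cache (old->new): [ant mango bat cow]
  8. access ant: HIT. Cache (old->new): [ant mango bat cow]
  9. access elk: MISS. Cache (old->new): [ant mango bat cow elk]
  10. access elk: HIT. Cache (old->new): [ant mango bat cow elk]
  11. access bat: HIT. Cache (old->new): [ant mango bat cow elk]
  12. access ant: HIT. Cache (old->new): [ant mango bat cow elk]
  13. access bat: HIT. Cache (old->new): [ant mango bat cow elk]
  14. access pear: MISS. Cache (old->new): [ant mango bat cow elk pear]
  15. access ant: HIT. Cache (old->new): [ant mango bat cow elk pear]
  16. access ant: HIT. Cache (old->new): [ant mango bat cow elk pear]
  17. access bat: HIT. Cache (old->new): [ant mango bat cow elk pear]
  18. access ant: HIT. Cache (old->new): [ant mango bat cow elk pear]
  19. access cow: HIT. Cache (old->new): [ant mango bat cow elk pear]
  20. access ant: HIT. Cache (old->new): [ant mango bat cow elk pear]
  21. access pear: HIT. Cache (old->new): [ant mango bat cow elk pear]
  22. access pear: HIT. Cache (old->new): [ant mango bat cow elk pear]
  23. access pear: HIT. Cache (old->new): [ant mango bat cow elk pear]
  24. access yak: MISS, evict ant. Cache (old->new): [mango bat cow elk pear yak]
  25. access bat: HIT. Cache (old->new): [mango bat cow elk pear yak]
  26. access bat: HIT. Cache (old->new): [mango bat cow elk pear yak]
  27. access mango: HIT. Cache (old->new): [mango bat cow elk pear yak]
  28. access mango: HIT. Cache (old->new): [mango bat cow elk pear yak]
Total: 21 hits, 7 misses, 1 evictions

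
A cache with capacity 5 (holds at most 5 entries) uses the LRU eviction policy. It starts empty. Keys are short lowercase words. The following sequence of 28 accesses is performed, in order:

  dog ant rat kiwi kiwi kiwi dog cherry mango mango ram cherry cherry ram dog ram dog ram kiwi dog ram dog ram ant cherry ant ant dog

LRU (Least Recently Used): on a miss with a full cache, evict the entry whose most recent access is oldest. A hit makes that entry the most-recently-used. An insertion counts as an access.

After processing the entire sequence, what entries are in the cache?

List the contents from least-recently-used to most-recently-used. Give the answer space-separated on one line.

LRU simulation (capacity=5):
  1. access dog: MISS. Cache (LRU->MRU): [dog]
  2. access ant: MISS. Cache (LRU->MRU): [dog ant]
  3. access rat: MISS. Cache (LRU->MRU): [dog ant rat]
  4. access kiwi: MISS. Cache (LRU->MRU): [dog ant rat kiwi]
  5. access kiwi: HIT. Cache (LRU->MRU): [dog ant rat kiwi]
  6. access kiwi: HIT. Cache (LRU->MRU): [dog ant rat kiwi]
  7. access dog: HIT. Cache (LRU->MRU): [ant rat kiwi dog]
  8. access cherry: MISS. Cache (LRU->MRU): [ant rat kiwi dog cherry]
  9. access mango: MISS, evict ant. Cache (LRU->MRU): [rat kiwi dog cherry mango]
  10. access mango: HIT. Cache (LRU->MRU): [rat kiwi dog cherry mango]
  11. access ram: MISS, evict rat. Cache (LRU->MRU): [kiwi dog cherry mango ram]
  12. access cherry: HIT. Cache (LRU->MRU): [kiwi dog mango ram cherry]
  13. access cherry: HIT. Cache (LRU->MRU): [kiwi dog mango ram cherry]
  14. access ram: HIT. Cache (LRU->MRU): [kiwi dog mango cherry ram]
  15. access dog: HIT. Cache (LRU->MRU): [kiwi mango cherry ram dog]
  16. access ram: HIT. Cache (LRU->MRU): [kiwi mango cherry dog ram]
  17. access dog: HIT. Cache (LRU->MRU): [kiwi mango cherry ram dog]
  18. access ram: HIT. Cache (LRU->MRU): [kiwi mango cherry dog ram]
  19. access kiwi: HIT. Cache (LRU->MRU): [mango cherry dog ram kiwi]
  20. access dog: HIT. Cache (LRU->MRU): [mango cherry ram kiwi dog]
  21. access ram: HIT. Cache (LRU->MRU): [mango cherry kiwi dog ram]
  22. access dog: HIT. Cache (LRU->MRU): [mango cherry kiwi ram dog]
  23. access ram: HIT. Cache (LRU->MRU): [mango cherry kiwi dog ram]
  24. access ant: MISS, evict mango. Cache (LRU->MRU): [cherry kiwi dog ram ant]
  25. access cherry: HIT. Cache (LRU->MRU): [kiwi dog ram ant cherry]
  26. access ant: HIT. Cache (LRU->MRU): [kiwi dog ram cherry ant]
  27. access ant: HIT. Cache (LRU->MRU): [kiwi dog ram cherry ant]
  28. access dog: HIT. Cache (LRU->MRU): [kiwi ram cherry ant dog]
Total: 20 hits, 8 misses, 3 evictions

Answer: kiwi ram cherry ant dog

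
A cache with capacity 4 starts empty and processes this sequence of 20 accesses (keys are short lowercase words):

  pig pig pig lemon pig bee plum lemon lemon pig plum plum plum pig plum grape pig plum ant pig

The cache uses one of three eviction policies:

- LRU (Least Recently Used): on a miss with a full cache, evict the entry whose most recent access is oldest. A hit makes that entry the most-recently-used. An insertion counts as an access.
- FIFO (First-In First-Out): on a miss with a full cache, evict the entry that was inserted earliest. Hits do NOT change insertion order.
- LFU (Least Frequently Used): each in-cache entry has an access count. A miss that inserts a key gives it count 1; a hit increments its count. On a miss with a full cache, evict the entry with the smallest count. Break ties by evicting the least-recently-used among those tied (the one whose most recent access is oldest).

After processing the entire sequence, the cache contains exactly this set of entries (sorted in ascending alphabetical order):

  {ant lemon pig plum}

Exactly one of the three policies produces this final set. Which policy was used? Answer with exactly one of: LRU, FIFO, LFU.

Answer: LFU

Derivation:
Simulating under each policy and comparing final sets:
  LRU: final set = {ant grape pig plum} -> differs
  FIFO: final set = {ant grape pig plum} -> differs
  LFU: final set = {ant lemon pig plum} -> MATCHES target
Only LFU produces the target set.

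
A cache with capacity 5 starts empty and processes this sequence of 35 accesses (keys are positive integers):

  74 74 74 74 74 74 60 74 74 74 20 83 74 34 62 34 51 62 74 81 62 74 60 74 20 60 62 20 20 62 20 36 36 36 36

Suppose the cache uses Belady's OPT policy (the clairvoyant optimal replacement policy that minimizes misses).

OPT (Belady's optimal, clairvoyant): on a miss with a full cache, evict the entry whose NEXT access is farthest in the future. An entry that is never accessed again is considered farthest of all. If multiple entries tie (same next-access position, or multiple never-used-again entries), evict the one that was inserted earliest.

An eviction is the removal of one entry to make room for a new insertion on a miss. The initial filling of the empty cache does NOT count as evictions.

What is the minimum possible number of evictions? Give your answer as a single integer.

Answer: 4

Derivation:
OPT (Belady) simulation (capacity=5):
  1. access 74: MISS. Cache: [74]
  2. access 74: HIT. Next use of 74: step 3. Cache: [74]
  3. access 74: HIT. Next use of 74: step 4. Cache: [74]
  4. access 74: HIT. Next use of 74: step 5. Cache: [74]
  5. access 74: HIT. Next use of 74: step 6. Cache: [74]
  6. access 74: HIT. Next use of 74: step 8. Cache: [74]
  7. access 60: MISS. Cache: [74 60]
  8. access 74: HIT. Next use of 74: step 9. Cache: [74 60]
  9. access 74: HIT. Next use of 74: step 10. Cache: [74 60]
  10. access 74: HIT. Next use of 74: step 13. Cache: [74 60]
  11. access 20: MISS. Cache: [74 60 20]
  12. access 83: MISS. Cache: [74 60 20 83]
  13. access 74: HIT. Next use of 74: step 19. Cache: [74 60 20 83]
  14. access 34: MISS. Cache: [74 60 20 83 34]
  15. access 62: MISS, evict 83 (next use: never). Cache: [74 60 20 34 62]
  16. access 34: HIT. Next use of 34: never. Cache: [74 60 20 34 62]
  17. access 51: MISS, evict 34 (next use: never). Cache: [74 60 20 62 51]
  18. access 62: HIT. Next use of 62: step 21. Cache: [74 60 20 62 51]
  19. access 74: HIT. Next use of 74: step 22. Cache: [74 60 20 62 51]
  20. access 81: MISS, evict 51 (next use: never). Cache: [74 60 20 62 81]
  21. access 62: HIT. Next use of 62: step 27. Cache: [74 60 20 62 81]
  22. access 74: HIT. Next use of 74: step 24. Cache: [74 60 20 62 81]
  23. access 60: HIT. Next use of 60: step 26. Cache: [74 60 20 62 81]
  24. access 74: HIT. Next use of 74: never. Cache: [74 60 20 62 81]
  25. access 20: HIT. Next use of 20: step 28. Cache: [74 60 20 62 81]
  26. access 60: HIT. Next use of 60: never. Cache: [74 60 20 62 81]
  27. access 62: HIT. Next use of 62: step 30. Cache: [74 60 20 62 81]
  28. access 20: HIT. Next use of 20: step 29. Cache: [74 60 20 62 81]
  29. access 20: HIT. Next use of 20: step 31. Cache: [74 60 20 62 81]
  30. access 62: HIT. Next use of 62: never. Cache: [74 60 20 62 81]
  31. access 20: HIT. Next use of 20: never. Cache: [74 60 20 62 81]
  32. access 36: MISS, evict 74 (next use: never). Cache: [60 20 62 81 36]
  33. access 36: HIT. Next use of 36: step 34. Cache: [60 20 62 81 36]
  34. access 36: HIT. Next use of 36: step 35. Cache: [60 20 62 81 36]
  35. access 36: HIT. Next use of 36: never. Cache: [60 20 62 81 36]
Total: 26 hits, 9 misses, 4 evictions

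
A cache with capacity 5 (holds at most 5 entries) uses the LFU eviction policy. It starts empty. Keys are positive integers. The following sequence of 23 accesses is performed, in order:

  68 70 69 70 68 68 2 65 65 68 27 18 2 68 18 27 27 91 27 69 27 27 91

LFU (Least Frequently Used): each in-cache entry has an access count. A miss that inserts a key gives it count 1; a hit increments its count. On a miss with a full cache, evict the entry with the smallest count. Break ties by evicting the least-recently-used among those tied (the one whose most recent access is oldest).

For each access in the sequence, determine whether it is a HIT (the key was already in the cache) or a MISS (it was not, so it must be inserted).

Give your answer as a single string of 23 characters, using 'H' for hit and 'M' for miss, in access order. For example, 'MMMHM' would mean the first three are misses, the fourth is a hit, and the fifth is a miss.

LFU simulation (capacity=5):
  1. access 68: MISS. Cache: [68(c=1)]
  2. access 70: MISS. Cache: [68(c=1) 70(c=1)]
  3. access 69: MISS. Cache: [68(c=1) 70(c=1) 69(c=1)]
  4. access 70: HIT, count now 2. Cache: [68(c=1) 69(c=1) 70(c=2)]
  5. access 68: HIT, count now 2. Cache: [69(c=1) 70(c=2) 68(c=2)]
  6. access 68: HIT, count now 3. Cache: [69(c=1) 70(c=2) 68(c=3)]
  7. access 2: MISS. Cache: [69(c=1) 2(c=1) 70(c=2) 68(c=3)]
  8. access 65: MISS. Cache: [69(c=1) 2(c=1) 65(c=1) 70(c=2) 68(c=3)]
  9. access 65: HIT, count now 2. Cache: [69(c=1) 2(c=1) 70(c=2) 65(c=2) 68(c=3)]
  10. access 68: HIT, count now 4. Cache: [69(c=1) 2(c=1) 70(c=2) 65(c=2) 68(c=4)]
  11. access 27: MISS, evict 69(c=1). Cache: [2(c=1) 27(c=1) 70(c=2) 65(c=2) 68(c=4)]
  12. access 18: MISS, evict 2(c=1). Cache: [27(c=1) 18(c=1) 70(c=2) 65(c=2) 68(c=4)]
  13. access 2: MISS, evict 27(c=1). Cache: [18(c=1) 2(c=1) 70(c=2) 65(c=2) 68(c=4)]
  14. access 68: HIT, count now 5. Cache: [18(c=1) 2(c=1) 70(c=2) 65(c=2) 68(c=5)]
  15. access 18: HIT, count now 2. Cache: [2(c=1) 70(c=2) 65(c=2) 18(c=2) 68(c=5)]
  16. access 27: MISS, evict 2(c=1). Cache: [27(c=1) 70(c=2) 65(c=2) 18(c=2) 68(c=5)]
  17. access 27: HIT, count now 2. Cache: [70(c=2) 65(c=2) 18(c=2) 27(c=2) 68(c=5)]
  18. access 91: MISS, evict 70(c=2). Cache: [91(c=1) 65(c=2) 18(c=2) 27(c=2) 68(c=5)]
  19. access 27: HIT, count now 3. Cache: [91(c=1) 65(c=2) 18(c=2) 27(c=3) 68(c=5)]
  20. access 69: MISS, evict 91(c=1). Cache: [69(c=1) 65(c=2) 18(c=2) 27(c=3) 68(c=5)]
  21. access 27: HIT, count now 4. Cache: [69(c=1) 65(c=2) 18(c=2) 27(c=4) 68(c=5)]
  22. access 27: HIT, count now 5. Cache: [69(c=1) 65(c=2) 18(c=2) 68(c=5) 27(c=5)]
  23. access 91: MISS, evict 69(c=1). Cache: [91(c=1) 65(c=2) 18(c=2) 68(c=5) 27(c=5)]
Total: 11 hits, 12 misses, 7 evictions

Answer: MMMHHHMMHHMMMHHMHMHMHHM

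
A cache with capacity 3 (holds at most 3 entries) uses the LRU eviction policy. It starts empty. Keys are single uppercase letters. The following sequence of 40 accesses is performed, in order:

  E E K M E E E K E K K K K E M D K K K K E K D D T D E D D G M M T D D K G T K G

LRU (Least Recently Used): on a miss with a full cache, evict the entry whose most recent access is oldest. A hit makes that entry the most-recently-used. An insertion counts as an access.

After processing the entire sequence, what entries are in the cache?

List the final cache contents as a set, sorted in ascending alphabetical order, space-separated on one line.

LRU simulation (capacity=3):
  1. access E: MISS. Cache (LRU->MRU): [E]
  2. access E: HIT. Cache (LRU->MRU): [E]
  3. access K: MISS. Cache (LRU->MRU): [E K]
  4. access M: MISS. Cache (LRU->MRU): [E K M]
  5. access E: HIT. Cache (LRU->MRU): [K M E]
  6. access E: HIT. Cache (LRU->MRU): [K M E]
  7. access E: HIT. Cache (LRU->MRU): [K M E]
  8. access K: HIT. Cache (LRU->MRU): [M E K]
  9. access E: HIT. Cache (LRU->MRU): [M K E]
  10. access K: HIT. Cache (LRU->MRU): [M E K]
  11. access K: HIT. Cache (LRU->MRU): [M E K]
  12. access K: HIT. Cache (LRU->MRU): [M E K]
  13. access K: HIT. Cache (LRU->MRU): [M E K]
  14. access E: HIT. Cache (LRU->MRU): [M K E]
  15. access M: HIT. Cache (LRU->MRU): [K E M]
  16. access D: MISS, evict K. Cache (LRU->MRU): [E M D]
  17. access K: MISS, evict E. Cache (LRU->MRU): [M D K]
  18. access K: HIT. Cache (LRU->MRU): [M D K]
  19. access K: HIT. Cache (LRU->MRU): [M D K]
  20. access K: HIT. Cache (LRU->MRU): [M D K]
  21. access E: MISS, evict M. Cache (LRU->MRU): [D K E]
  22. access K: HIT. Cache (LRU->MRU): [D E K]
  23. access D: HIT. Cache (LRU->MRU): [E K D]
  24. access D: HIT. Cache (LRU->MRU): [E K D]
  25. access T: MISS, evict E. Cache (LRU->MRU): [K D T]
  26. access D: HIT. Cache (LRU->MRU): [K T D]
  27. access E: MISS, evict K. Cache (LRU->MRU): [T D E]
  28. access D: HIT. Cache (LRU->MRU): [T E D]
  29. access D: HIT. Cache (LRU->MRU): [T E D]
  30. access G: MISS, evict T. Cache (LRU->MRU): [E D G]
  31. access M: MISS, evict E. Cache (LRU->MRU): [D G M]
  32. access M: HIT. Cache (LRU->MRU): [D G M]
  33. access T: MISS, evict D. Cache (LRU->MRU): [G M T]
  34. access D: MISS, evict G. Cache (LRU->MRU): [M T D]
  35. access D: HIT. Cache (LRU->MRU): [M T D]
  36. access K: MISS, evict M. Cache (LRU->MRU): [T D K]
  37. access G: MISS, evict T. Cache (LRU->MRU): [D K G]
  38. access T: MISS, evict D. Cache (LRU->MRU): [K G T]
  39. access K: HIT. Cache (LRU->MRU): [G T K]
  40. access G: HIT. Cache (LRU->MRU): [T K G]
Total: 25 hits, 15 misses, 12 evictions

Answer: G K T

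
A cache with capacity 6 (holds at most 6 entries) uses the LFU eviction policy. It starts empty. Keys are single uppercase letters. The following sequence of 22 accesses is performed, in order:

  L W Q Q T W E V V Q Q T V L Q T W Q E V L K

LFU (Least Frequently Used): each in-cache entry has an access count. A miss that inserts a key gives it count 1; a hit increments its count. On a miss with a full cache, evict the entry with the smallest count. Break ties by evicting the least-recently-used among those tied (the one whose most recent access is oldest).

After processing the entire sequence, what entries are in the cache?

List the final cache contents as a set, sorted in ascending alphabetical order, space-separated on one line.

Answer: K L Q T V W

Derivation:
LFU simulation (capacity=6):
  1. access L: MISS. Cache: [L(c=1)]
  2. access W: MISS. Cache: [L(c=1) W(c=1)]
  3. access Q: MISS. Cache: [L(c=1) W(c=1) Q(c=1)]
  4. access Q: HIT, count now 2. Cache: [L(c=1) W(c=1) Q(c=2)]
  5. access T: MISS. Cache: [L(c=1) W(c=1) T(c=1) Q(c=2)]
  6. access W: HIT, count now 2. Cache: [L(c=1) T(c=1) Q(c=2) W(c=2)]
  7. access E: MISS. Cache: [L(c=1) T(c=1) E(c=1) Q(c=2) W(c=2)]
  8. access V: MISS. Cache: [L(c=1) T(c=1) E(c=1) V(c=1) Q(c=2) W(c=2)]
  9. access V: HIT, count now 2. Cache: [L(c=1) T(c=1) E(c=1) Q(c=2) W(c=2) V(c=2)]
  10. access Q: HIT, count now 3. Cache: [L(c=1) T(c=1) E(c=1) W(c=2) V(c=2) Q(c=3)]
  11. access Q: HIT, count now 4. Cache: [L(c=1) T(c=1) E(c=1) W(c=2) V(c=2) Q(c=4)]
  12. access T: HIT, count now 2. Cache: [L(c=1) E(c=1) W(c=2) V(c=2) T(c=2) Q(c=4)]
  13. access V: HIT, count now 3. Cache: [L(c=1) E(c=1) W(c=2) T(c=2) V(c=3) Q(c=4)]
  14. access L: HIT, count now 2. Cache: [E(c=1) W(c=2) T(c=2) L(c=2) V(c=3) Q(c=4)]
  15. access Q: HIT, count now 5. Cache: [E(c=1) W(c=2) T(c=2) L(c=2) V(c=3) Q(c=5)]
  16. access T: HIT, count now 3. Cache: [E(c=1) W(c=2) L(c=2) V(c=3) T(c=3) Q(c=5)]
  17. access W: HIT, count now 3. Cache: [E(c=1) L(c=2) V(c=3) T(c=3) W(c=3) Q(c=5)]
  18. access Q: HIT, count now 6. Cache: [E(c=1) L(c=2) V(c=3) T(c=3) W(c=3) Q(c=6)]
  19. access E: HIT, count now 2. Cache: [L(c=2) E(c=2) V(c=3) T(c=3) W(c=3) Q(c=6)]
  20. access V: HIT, count now 4. Cache: [L(c=2) E(c=2) T(c=3) W(c=3) V(c=4) Q(c=6)]
  21. access L: HIT, count now 3. Cache: [E(c=2) T(c=3) W(c=3) L(c=3) V(c=4) Q(c=6)]
  22. access K: MISS, evict E(c=2). Cache: [K(c=1) T(c=3) W(c=3) L(c=3) V(c=4) Q(c=6)]
Total: 15 hits, 7 misses, 1 evictions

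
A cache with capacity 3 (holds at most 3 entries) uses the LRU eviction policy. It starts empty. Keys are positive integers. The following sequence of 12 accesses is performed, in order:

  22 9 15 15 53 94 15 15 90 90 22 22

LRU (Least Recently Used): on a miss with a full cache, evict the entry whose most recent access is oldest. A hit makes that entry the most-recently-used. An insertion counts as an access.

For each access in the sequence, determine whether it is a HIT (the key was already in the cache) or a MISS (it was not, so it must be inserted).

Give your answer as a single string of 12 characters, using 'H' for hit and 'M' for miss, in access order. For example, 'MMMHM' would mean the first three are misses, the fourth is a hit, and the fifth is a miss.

LRU simulation (capacity=3):
  1. access 22: MISS. Cache (LRU->MRU): [22]
  2. access 9: MISS. Cache (LRU->MRU): [22 9]
  3. access 15: MISS. Cache (LRU->MRU): [22 9 15]
  4. access 15: HIT. Cache (LRU->MRU): [22 9 15]
  5. access 53: MISS, evict 22. Cache (LRU->MRU): [9 15 53]
  6. access 94: MISS, evict 9. Cache (LRU->MRU): [15 53 94]
  7. access 15: HIT. Cache (LRU->MRU): [53 94 15]
  8. access 15: HIT. Cache (LRU->MRU): [53 94 15]
  9. access 90: MISS, evict 53. Cache (LRU->MRU): [94 15 90]
  10. access 90: HIT. Cache (LRU->MRU): [94 15 90]
  11. access 22: MISS, evict 94. Cache (LRU->MRU): [15 90 22]
  12. access 22: HIT. Cache (LRU->MRU): [15 90 22]
Total: 5 hits, 7 misses, 4 evictions

Answer: MMMHMMHHMHMH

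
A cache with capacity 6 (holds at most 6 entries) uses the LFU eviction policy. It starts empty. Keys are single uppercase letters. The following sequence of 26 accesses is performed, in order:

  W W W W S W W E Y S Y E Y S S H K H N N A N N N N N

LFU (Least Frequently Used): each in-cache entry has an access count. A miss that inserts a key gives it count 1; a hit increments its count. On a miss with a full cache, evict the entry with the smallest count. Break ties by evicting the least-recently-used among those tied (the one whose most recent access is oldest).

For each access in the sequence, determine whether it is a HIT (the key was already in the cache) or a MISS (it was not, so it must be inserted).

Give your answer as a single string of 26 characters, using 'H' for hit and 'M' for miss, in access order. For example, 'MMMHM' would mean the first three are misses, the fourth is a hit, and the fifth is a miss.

LFU simulation (capacity=6):
  1. access W: MISS. Cache: [W(c=1)]
  2. access W: HIT, count now 2. Cache: [W(c=2)]
  3. access W: HIT, count now 3. Cache: [W(c=3)]
  4. access W: HIT, count now 4. Cache: [W(c=4)]
  5. access S: MISS. Cache: [S(c=1) W(c=4)]
  6. access W: HIT, count now 5. Cache: [S(c=1) W(c=5)]
  7. access W: HIT, count now 6. Cache: [S(c=1) W(c=6)]
  8. access E: MISS. Cache: [S(c=1) E(c=1) W(c=6)]
  9. access Y: MISS. Cache: [S(c=1) E(c=1) Y(c=1) W(c=6)]
  10. access S: HIT, count now 2. Cache: [E(c=1) Y(c=1) S(c=2) W(c=6)]
  11. access Y: HIT, count now 2. Cache: [E(c=1) S(c=2) Y(c=2) W(c=6)]
  12. access E: HIT, count now 2. Cache: [S(c=2) Y(c=2) E(c=2) W(c=6)]
  13. access Y: HIT, count now 3. Cache: [S(c=2) E(c=2) Y(c=3) W(c=6)]
  14. access S: HIT, count now 3. Cache: [E(c=2) Y(c=3) S(c=3) W(c=6)]
  15. access S: HIT, count now 4. Cache: [E(c=2) Y(c=3) S(c=4) W(c=6)]
  16. access H: MISS. Cache: [H(c=1) E(c=2) Y(c=3) S(c=4) W(c=6)]
  17. access K: MISS. Cache: [H(c=1) K(c=1) E(c=2) Y(c=3) S(c=4) W(c=6)]
  18. access H: HIT, count now 2. Cache: [K(c=1) E(c=2) H(c=2) Y(c=3) S(c=4) W(c=6)]
  19. access N: MISS, evict K(c=1). Cache: [N(c=1) E(c=2) H(c=2) Y(c=3) S(c=4) W(c=6)]
  20. access N: HIT, count now 2. Cache: [E(c=2) H(c=2) N(c=2) Y(c=3) S(c=4) W(c=6)]
  21. access A: MISS, evict E(c=2). Cache: [A(c=1) H(c=2) N(c=2) Y(c=3) S(c=4) W(c=6)]
  22. access N: HIT, count now 3. Cache: [A(c=1) H(c=2) Y(c=3) N(c=3) S(c=4) W(c=6)]
  23. access N: HIT, count now 4. Cache: [A(c=1) H(c=2) Y(c=3) S(c=4) N(c=4) W(c=6)]
  24. access N: HIT, count now 5. Cache: [A(c=1) H(c=2) Y(c=3) S(c=4) N(c=5) W(c=6)]
  25. access N: HIT, count now 6. Cache: [A(c=1) H(c=2) Y(c=3) S(c=4) W(c=6) N(c=6)]
  26. access N: HIT, count now 7. Cache: [A(c=1) H(c=2) Y(c=3) S(c=4) W(c=6) N(c=7)]
Total: 18 hits, 8 misses, 2 evictions

Answer: MHHHMHHMMHHHHHHMMHMHMHHHHH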